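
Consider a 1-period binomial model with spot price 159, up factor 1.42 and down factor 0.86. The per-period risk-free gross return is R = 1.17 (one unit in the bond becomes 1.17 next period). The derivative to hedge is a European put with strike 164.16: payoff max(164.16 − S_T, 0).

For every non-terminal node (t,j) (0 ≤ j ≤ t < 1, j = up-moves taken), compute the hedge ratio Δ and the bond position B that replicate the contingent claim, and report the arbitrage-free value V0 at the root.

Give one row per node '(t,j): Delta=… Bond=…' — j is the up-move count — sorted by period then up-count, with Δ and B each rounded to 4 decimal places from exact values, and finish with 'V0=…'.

(0,0): Delta=-0.3080 Bond=59.4267
V0=10.4625

Since d<R<u, set p* = (R−d)/(u−d) = 0.5536; price each node as the discounted p*-expectation of its children.
Terminal payoffs: V(1,0)=27.4200, V(1,1)=0.0000
(0,0): S=159.0000. Δ = (V_up−V_dn)/(S_up−S_dn) = (0.0000−27.4200)/(225.7800−136.7400) = -0.3080. V = [p*·0.0000 + (1−p*)·27.4200]/1.17 = 10.4625. B = V − Δ·S = 59.4267.
The time-0 hedge costs 10.4625, which is the no-arbitrage price.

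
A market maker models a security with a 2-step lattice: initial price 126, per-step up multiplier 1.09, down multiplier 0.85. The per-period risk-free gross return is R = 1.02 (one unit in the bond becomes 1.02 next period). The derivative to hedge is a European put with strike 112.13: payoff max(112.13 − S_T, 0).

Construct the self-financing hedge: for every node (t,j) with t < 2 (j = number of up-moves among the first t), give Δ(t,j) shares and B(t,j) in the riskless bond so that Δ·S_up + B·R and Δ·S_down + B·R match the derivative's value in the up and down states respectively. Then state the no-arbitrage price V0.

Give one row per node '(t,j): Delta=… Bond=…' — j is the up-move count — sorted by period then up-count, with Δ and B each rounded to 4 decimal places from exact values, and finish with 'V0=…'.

Risk-neutral probability p* = (R−d)/(u−d) = (1.02−0.85)/(1.09−0.85) = 0.7083.
At expiry t=2: V(2,0)=21.0950, V(2,1)=0.0000, V(2,2)=0.0000
(1,0): S=107.1000. Δ = (V_up−V_dn)/(S_up−S_dn) = (0.0000−21.0950)/(116.7390−91.0350) = -0.8207. V = [p*·0.0000 + (1−p*)·21.0950]/1.02 = 6.0321. B = V − Δ·S = 93.9279.
(1,1): S=137.3400. Δ = (V_up−V_dn)/(S_up−S_dn) = (0.0000−0.0000)/(149.7006−116.7390) = 0.0000. V = [p*·0.0000 + (1−p*)·0.0000]/1.02 = 0.0000. B = V − Δ·S = 0.0000.
(0,0): S=126.0000. Δ = (V_up−V_dn)/(S_up−S_dn) = (0.0000−6.0321)/(137.3400−107.1000) = -0.1995. V = [p*·0.0000 + (1−p*)·6.0321]/1.02 = 1.7249. B = V − Δ·S = 26.8585.
Self-financing check: at every node Δ·S+B equals the discounted successor values.

(0,0): Delta=-0.1995 Bond=26.8585
(1,0): Delta=-0.8207 Bond=93.9279
(1,1): Delta=0.0000 Bond=0.0000
V0=1.7249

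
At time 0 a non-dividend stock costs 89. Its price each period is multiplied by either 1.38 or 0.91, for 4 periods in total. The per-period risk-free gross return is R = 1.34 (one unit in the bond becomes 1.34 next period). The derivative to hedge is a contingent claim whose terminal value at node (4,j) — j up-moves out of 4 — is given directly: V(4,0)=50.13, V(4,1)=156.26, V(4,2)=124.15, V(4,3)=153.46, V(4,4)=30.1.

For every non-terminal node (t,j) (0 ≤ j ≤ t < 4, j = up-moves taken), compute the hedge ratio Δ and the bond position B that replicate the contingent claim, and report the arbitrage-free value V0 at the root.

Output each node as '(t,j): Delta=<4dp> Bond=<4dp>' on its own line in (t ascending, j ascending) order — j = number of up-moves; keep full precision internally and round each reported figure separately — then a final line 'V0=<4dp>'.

(0,0): Delta=-0.8821 Bond=98.9636
(1,0): Delta=0.2970 Bond=37.1167
(1,1): Delta=-0.9544 Bond=141.4944
(2,0): Delta=-0.4383 Bond=103.9312
(2,1): Delta=0.3421 Bond=44.6951
(2,2): Delta=-1.0339 Bond=203.0822
(3,0): Delta=3.3669 Bond=-115.9371
(3,1): Delta=-0.6717 Bond=163.0078
(3,2): Delta=0.4043 Bond=50.2991
(3,3): Delta=-1.1221 Bond=292.7656
V0=20.4599

Since d<R<u, set p* = (R−d)/(u−d) = 0.9149; price each node as the discounted p*-expectation of its children.
At expiry t=4: V(4,0)=50.1300, V(4,1)=156.2600, V(4,2)=124.1500, V(4,3)=153.4600, V(4,4)=30.1000
(3,0): S=67.0678. Δ = (V_up−V_dn)/(S_up−S_dn) = (156.2600−50.1300)/(92.5536−61.0317) = 3.3669. V = [p*·156.2600 + (1−p*)·50.1300]/1.34 = 109.8714. B = V − Δ·S = -115.9371.
(3,1): S=101.7072. Δ = (V_up−V_dn)/(S_up−S_dn) = (124.1500−156.2600)/(140.3560−92.5536) = -0.6717. V = [p*·124.1500 + (1−p*)·156.2600]/1.34 = 94.6886. B = V − Δ·S = 163.0078.
(3,2): S=154.2374. Δ = (V_up−V_dn)/(S_up−S_dn) = (153.4600−124.1500)/(212.8476−140.3560) = 0.4043. V = [p*·153.4600 + (1−p*)·124.1500]/1.34 = 112.6608. B = V − Δ·S = 50.2991.
(3,3): S=233.8984. Δ = (V_up−V_dn)/(S_up−S_dn) = (30.1000−153.4600)/(322.7798−212.8476) = -1.1221. V = [p*·30.1000 + (1−p*)·153.4600]/1.34 = 30.2976. B = V − Δ·S = 292.7656.
(2,0): S=73.7009. Δ = (V_up−V_dn)/(S_up−S_dn) = (94.6886−109.8714)/(101.7072−67.0678) = -0.4383. V = [p*·94.6886 + (1−p*)·109.8714]/1.34 = 71.6274. B = V − Δ·S = 103.9312.
(2,1): S=111.7662. Δ = (V_up−V_dn)/(S_up−S_dn) = (112.6608−94.6886)/(154.2374−101.7072) = 0.3421. V = [p*·112.6608 + (1−p*)·94.6886]/1.34 = 82.9338. B = V − Δ·S = 44.6951.
(2,2): S=169.4916. Δ = (V_up−V_dn)/(S_up−S_dn) = (30.2976−112.6608)/(233.8984−154.2374) = -1.0339. V = [p*·30.2976 + (1−p*)·112.6608]/1.34 = 27.8412. B = V − Δ·S = 203.0822.
(1,0): S=80.9900. Δ = (V_up−V_dn)/(S_up−S_dn) = (82.9338−71.6274)/(111.7662−73.7009) = 0.2970. V = [p*·82.9338 + (1−p*)·71.6274]/1.34 = 61.1728. B = V − Δ·S = 37.1167.
(1,1): S=122.8200. Δ = (V_up−V_dn)/(S_up−S_dn) = (27.8412−82.9338)/(169.4916−111.7662) = -0.9544. V = [p*·27.8412 + (1−p*)·82.9338]/1.34 = 24.2761. B = V − Δ·S = 141.4944.
(0,0): S=89.0000. Δ = (V_up−V_dn)/(S_up−S_dn) = (24.2761−61.1728)/(122.8200−80.9900) = -0.8821. V = [p*·24.2761 + (1−p*)·61.1728]/1.34 = 20.4599. B = V − Δ·S = 98.9636.
Each (Δ,B) replicates both successor values, so the strategy is self-financing and V0 is arbitrage-free.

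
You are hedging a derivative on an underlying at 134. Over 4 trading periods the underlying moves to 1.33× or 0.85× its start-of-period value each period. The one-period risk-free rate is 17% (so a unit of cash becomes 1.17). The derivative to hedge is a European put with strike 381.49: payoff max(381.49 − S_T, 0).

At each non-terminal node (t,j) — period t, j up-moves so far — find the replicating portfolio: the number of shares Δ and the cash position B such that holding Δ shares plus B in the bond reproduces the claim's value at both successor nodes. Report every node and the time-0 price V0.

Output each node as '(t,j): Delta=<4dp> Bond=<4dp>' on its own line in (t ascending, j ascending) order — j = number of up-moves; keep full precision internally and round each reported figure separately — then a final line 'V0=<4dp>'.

(0,0): Delta=-0.8913 Bond=192.9989
(1,0): Delta=-1.0000 Bond=238.1911
(1,1): Delta=-0.8565 Bond=219.6176
(2,0): Delta=-1.0000 Bond=278.6836
(2,1): Delta=-1.0000 Bond=278.6836
(2,2): Delta=-0.8107 Bond=246.0871
(3,0): Delta=-1.0000 Bond=326.0598
(3,1): Delta=-1.0000 Bond=326.0598
(3,2): Delta=-1.0000 Bond=326.0598
(3,3): Delta=-0.7502 Bond=268.8529
V0=73.5664

Under the risk-neutral measure, an up-move has probability p* = (R−d)/(u−d) = 0.6667 and values discount at R = 1.17.
At expiry t=4: V(4,0)=311.5412, V(4,1)=272.0406, V(4,2)=210.2339, V(4,3)=113.5246, V(4,4)=0.0000
  t=3,j=0: stock 82.2927 → up 109.4494 (V=272.0406), down 69.9488 (V=311.5412). Price 243.7671; hedge Δ=-1.0000, bond B=326.0598.
  t=3,j=1: stock 128.7639 → up 171.2561 (V=210.2339), down 109.4494 (V=272.0406). Price 197.2959; hedge Δ=-1.0000, bond B=326.0598.
  t=3,j=2: stock 201.4777 → up 267.9654 (V=113.5246), down 171.2561 (V=210.2339). Price 124.5821; hedge Δ=-1.0000, bond B=326.0598.
  t=3,j=3: stock 315.2534 → up 419.2870 (V=0.0000), down 267.9654 (V=113.5246). Price 32.3432; hedge Δ=-0.7502, bond B=268.8529.
  t=2,j=0: stock 96.8150 → up 128.7639 (V=197.2959), down 82.2927 (V=243.7671). Price 181.8686; hedge Δ=-1.0000, bond B=278.6836.
  t=2,j=1: stock 151.4870 → up 201.4777 (V=124.5821), down 128.7639 (V=197.2959). Price 127.1966; hedge Δ=-1.0000, bond B=278.6836.
  t=2,j=2: stock 237.0326 → up 315.2534 (V=32.3432), down 201.4777 (V=124.5821). Price 53.9227; hedge Δ=-0.8107, bond B=246.0871.
  t=1,j=0: stock 113.9000 → up 151.4870 (V=127.1966), down 96.8150 (V=181.8686). Price 124.2911; hedge Δ=-1.0000, bond B=238.1911.
  t=1,j=1: stock 178.2200 → up 237.0326 (V=53.9227), down 151.4870 (V=127.1966). Price 66.9635; hedge Δ=-0.8565, bond B=219.6176.
  t=0,j=0: stock 134.0000 → up 178.2200 (V=66.9635), down 113.9000 (V=124.2911). Price 73.5664; hedge Δ=-0.8913, bond B=192.9989.
Each (Δ,B) replicates both successor values, so the strategy is self-financing and V0 is arbitrage-free.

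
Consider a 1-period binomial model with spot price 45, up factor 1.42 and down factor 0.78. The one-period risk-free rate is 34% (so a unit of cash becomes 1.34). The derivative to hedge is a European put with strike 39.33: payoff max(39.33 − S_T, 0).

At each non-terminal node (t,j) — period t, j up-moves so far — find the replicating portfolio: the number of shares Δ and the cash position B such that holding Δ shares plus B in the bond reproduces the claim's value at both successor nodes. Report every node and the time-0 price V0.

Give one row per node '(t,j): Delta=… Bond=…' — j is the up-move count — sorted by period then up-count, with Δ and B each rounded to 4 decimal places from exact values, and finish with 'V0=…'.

The replicating-portfolio and risk-neutral prices coincide; use p* = (1.34−0.78)/(1.42−0.78) = 0.8750 for the latter.
Payoff layer (t=1): V(1,0)=4.2300, V(1,1)=0.0000
(0,0): S=45.0000. Δ = (V_up−V_dn)/(S_up−S_dn) = (0.0000−4.2300)/(63.9000−35.1000) = -0.1469. V = [p*·0.0000 + (1−p*)·4.2300]/1.34 = 0.3946. B = V − Δ·S = 7.0040.
The time-0 hedge costs 0.3946, which is the no-arbitrage price.

(0,0): Delta=-0.1469 Bond=7.0040
V0=0.3946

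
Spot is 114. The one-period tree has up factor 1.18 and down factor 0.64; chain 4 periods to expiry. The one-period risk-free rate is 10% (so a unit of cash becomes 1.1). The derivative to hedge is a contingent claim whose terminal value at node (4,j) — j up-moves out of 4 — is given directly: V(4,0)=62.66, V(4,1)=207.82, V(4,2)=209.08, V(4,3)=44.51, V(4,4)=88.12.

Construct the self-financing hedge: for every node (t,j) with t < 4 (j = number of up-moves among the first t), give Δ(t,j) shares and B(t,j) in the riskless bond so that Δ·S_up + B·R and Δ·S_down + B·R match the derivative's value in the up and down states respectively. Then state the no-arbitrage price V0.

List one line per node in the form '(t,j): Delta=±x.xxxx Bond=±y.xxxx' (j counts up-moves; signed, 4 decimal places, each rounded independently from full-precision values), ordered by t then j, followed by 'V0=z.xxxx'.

Under the risk-neutral measure, an up-move has probability p* = (R−d)/(u−d) = 0.8519 and values discount at R = 1.1.
Payoff layer (t=4): V(4,0)=62.6600, V(4,1)=207.8200, V(4,2)=209.0800, V(4,3)=44.5100, V(4,4)=88.1200
Node (3,0) S=29.8844: V=(p*·207.8200+(1−p*)·62.6600)/1.1=169.3771; Δ=(207.8200−62.6600)/(35.2636−19.1260)=8.9952; B=V−Δ·S=-99.4377
Node (3,1) S=55.0994: V=(p*·209.0800+(1−p*)·207.8200)/1.1=189.9030; Δ=(209.0800−207.8200)/(65.0173−35.2636)=0.0423; B=V−Δ·S=187.5697
Node (3,2) S=101.5895: V=(p*·44.5100+(1−p*)·209.0800)/1.1=62.6279; Δ=(44.5100−209.0800)/(119.8756−65.0173)=-2.9999; B=V−Δ·S=367.3872
Node (3,3) S=187.3056: V=(p*·88.1200+(1−p*)·44.5100)/1.1=74.2357; Δ=(88.1200−44.5100)/(221.0207−119.8756)=0.4312; B=V−Δ·S=-6.5236
Node (2,0) S=46.6944: V=(p*·189.9030+(1−p*)·169.3771)/1.1=169.8747; Δ=(189.9030−169.3771)/(55.0994−29.8844)=0.8140; B=V−Δ·S=131.8637
Node (2,1) S=86.0928: V=(p*·62.6279+(1−p*)·189.9030)/1.1=74.0759; Δ=(62.6279−189.9030)/(101.5895−55.0994)=-2.7377; B=V−Δ·S=309.7705
Node (2,2) S=158.7336: V=(p*·74.2357+(1−p*)·62.6279)/1.1=65.9237; Δ=(74.2357−62.6279)/(187.3056−101.5895)=0.1354; B=V−Δ·S=44.4278
Node (1,0) S=72.9600: V=(p*·74.0759+(1−p*)·169.8747)/1.1=80.2439; Δ=(74.0759−169.8747)/(86.0928−46.6944)=-2.4315; B=V−Δ·S=257.6491
Node (1,1) S=134.5200: V=(p*·65.9237+(1−p*)·74.0759)/1.1=61.0285; Δ=(65.9237−74.0759)/(158.7336−86.0928)=-0.1122; B=V−Δ·S=76.1253
Node (0,0) S=114.0000: V=(p*·61.0285+(1−p*)·80.2439)/1.1=58.0684; Δ=(61.0285−80.2439)/(134.5200−72.9600)=-0.3121; B=V−Δ·S=93.6525
Root portfolio cost Δ·114+B reproduces V0=58.0684.

(0,0): Delta=-0.3121 Bond=93.6525
(1,0): Delta=-2.4315 Bond=257.6491
(1,1): Delta=-0.1122 Bond=76.1253
(2,0): Delta=0.8140 Bond=131.8637
(2,1): Delta=-2.7377 Bond=309.7705
(2,2): Delta=0.1354 Bond=44.4278
(3,0): Delta=8.9952 Bond=-99.4377
(3,1): Delta=0.0423 Bond=187.5697
(3,2): Delta=-2.9999 Bond=367.3872
(3,3): Delta=0.4312 Bond=-6.5236
V0=58.0684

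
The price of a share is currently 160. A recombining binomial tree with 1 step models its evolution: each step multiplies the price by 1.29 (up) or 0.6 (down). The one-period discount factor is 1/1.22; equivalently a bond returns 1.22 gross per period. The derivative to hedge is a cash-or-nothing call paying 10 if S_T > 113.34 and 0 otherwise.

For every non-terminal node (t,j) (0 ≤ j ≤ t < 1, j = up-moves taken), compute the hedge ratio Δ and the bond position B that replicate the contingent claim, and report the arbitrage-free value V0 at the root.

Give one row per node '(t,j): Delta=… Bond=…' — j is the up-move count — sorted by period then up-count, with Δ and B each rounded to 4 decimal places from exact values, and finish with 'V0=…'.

(0,0): Delta=0.0906 Bond=-7.1276
V0=7.3652

The replicating-portfolio and risk-neutral prices coincide; use p* = (1.22−0.6)/(1.29−0.6) = 0.8986 for the latter.
At expiry t=1: V(1,0)=0.0000, V(1,1)=10.0000
  t=0,j=0: stock 160.0000 → up 206.4000 (V=10.0000), down 96.0000 (V=0.0000). Price 7.3652; hedge Δ=0.0906, bond B=-7.1276.
Self-financing check: at every node Δ·S+B equals the discounted successor values.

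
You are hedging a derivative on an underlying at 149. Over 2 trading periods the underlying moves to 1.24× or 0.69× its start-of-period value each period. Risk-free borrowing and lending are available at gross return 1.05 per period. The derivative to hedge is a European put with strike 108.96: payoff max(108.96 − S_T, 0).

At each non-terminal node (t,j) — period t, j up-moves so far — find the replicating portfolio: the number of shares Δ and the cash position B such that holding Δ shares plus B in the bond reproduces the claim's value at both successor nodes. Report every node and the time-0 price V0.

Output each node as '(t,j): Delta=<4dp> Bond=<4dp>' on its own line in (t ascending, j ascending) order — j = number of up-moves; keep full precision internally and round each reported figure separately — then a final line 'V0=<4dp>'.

The replicating-portfolio and risk-neutral prices coincide; use p* = (1.05−0.69)/(1.24−0.69) = 0.6545 for the latter.
At expiry t=2: V(2,0)=38.0211, V(2,1)=0.0000, V(2,2)=0.0000
(1,0): S=102.8100. Δ = (V_up−V_dn)/(S_up−S_dn) = (0.0000−38.0211)/(127.4844−70.9389) = -0.6724. V = [p*·0.0000 + (1−p*)·38.0211]/1.05 = 12.5091. B = V − Δ·S = 81.6384.
(1,1): S=184.7600. Δ = (V_up−V_dn)/(S_up−S_dn) = (0.0000−0.0000)/(229.1024−127.4844) = 0.0000. V = [p*·0.0000 + (1−p*)·0.0000]/1.05 = 0.0000. B = V − Δ·S = 0.0000.
(0,0): S=149.0000. Δ = (V_up−V_dn)/(S_up−S_dn) = (0.0000−12.5091)/(184.7600−102.8100) = -0.1526. V = [p*·0.0000 + (1−p*)·12.5091]/1.05 = 4.1156. B = V − Δ·S = 26.8594.
Check: Δ(0,0)·S0 + B(0,0) = 4.1156 = V0.

(0,0): Delta=-0.1526 Bond=26.8594
(1,0): Delta=-0.6724 Bond=81.6384
(1,1): Delta=0.0000 Bond=0.0000
V0=4.1156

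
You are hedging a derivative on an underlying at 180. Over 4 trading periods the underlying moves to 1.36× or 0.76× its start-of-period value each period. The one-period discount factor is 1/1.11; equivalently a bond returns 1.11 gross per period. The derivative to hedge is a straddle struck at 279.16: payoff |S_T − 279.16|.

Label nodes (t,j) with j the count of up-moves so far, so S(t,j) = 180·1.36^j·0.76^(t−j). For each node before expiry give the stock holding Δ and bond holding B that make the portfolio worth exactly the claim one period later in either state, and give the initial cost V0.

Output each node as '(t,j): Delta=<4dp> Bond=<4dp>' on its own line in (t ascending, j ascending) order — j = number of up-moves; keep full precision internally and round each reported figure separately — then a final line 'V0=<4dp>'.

Under the risk-neutral measure, an up-move has probability p* = (R−d)/(u−d) = 0.5833 and values discount at R = 1.11.
At expiry t=4: V(4,0)=219.1081, V(4,1)=171.6987, V(4,2)=86.8608, V(4,3)=64.9544, V(4,4)=336.6236
Node (3,0) S=79.0157: V=(p*·171.6987+(1−p*)·219.1081)/1.11=172.4798; Δ=(171.6987−219.1081)/(107.4613−60.0519)=-1.0000; B=V−Δ·S=251.4955
Node (3,1) S=141.3965: V=(p*·86.8608+(1−p*)·171.6987)/1.11=110.0990; Δ=(86.8608−171.6987)/(192.2992−107.4613)=-1.0000; B=V−Δ·S=251.4955
Node (3,2) S=253.0253: V=(p*·64.9544+(1−p*)·86.8608)/1.11=66.7406; Δ=(64.9544−86.8608)/(344.1144−192.2992)=-0.1443; B=V−Δ·S=103.2513
Node (3,3) S=452.7821: V=(p*·336.6236+(1−p*)·64.9544)/1.11=201.2866; Δ=(336.6236−64.9544)/(615.7836−344.1144)=1.0000; B=V−Δ·S=-251.4955
Node (2,0) S=103.9680: V=(p*·110.0990+(1−p*)·172.4798)/1.11=122.6045; Δ=(110.0990−172.4798)/(141.3965−79.0157)=-1.0000; B=V−Δ·S=226.5725
Node (2,1) S=186.0480: V=(p*·66.7406+(1−p*)·110.0990)/1.11=76.4023; Δ=(66.7406−110.0990)/(253.0253−141.3965)=-0.3884; B=V−Δ·S=148.6664
Node (2,2) S=332.9280: V=(p*·201.2866+(1−p*)·66.7406)/1.11=130.8340; Δ=(201.2866−66.7406)/(452.7821−253.0253)=0.6735; B=V−Δ·S=-93.4093
Node (1,0) S=136.8000: V=(p*·76.4023+(1−p*)·122.6045)/1.11=86.1741; Δ=(76.4023−122.6045)/(186.0480−103.9680)=-0.5629; B=V−Δ·S=163.1777
Node (1,1) S=244.8000: V=(p*·130.8340+(1−p*)·76.4023)/1.11=97.4362; Δ=(130.8340−76.4023)/(332.9280−186.0480)=0.3706; B=V−Δ·S=6.7167
Node (0,0) S=180.0000: V=(p*·97.4362+(1−p*)·86.1741)/1.11=83.5528; Δ=(97.4362−86.1741)/(244.8000−136.8000)=0.1043; B=V−Δ·S=64.7827
The time-0 hedge costs 83.5528, which is the no-arbitrage price.

(0,0): Delta=0.1043 Bond=64.7827
(1,0): Delta=-0.5629 Bond=163.1777
(1,1): Delta=0.3706 Bond=6.7167
(2,0): Delta=-1.0000 Bond=226.5725
(2,1): Delta=-0.3884 Bond=148.6664
(2,2): Delta=0.6735 Bond=-93.4093
(3,0): Delta=-1.0000 Bond=251.4955
(3,1): Delta=-1.0000 Bond=251.4955
(3,2): Delta=-0.1443 Bond=103.2513
(3,3): Delta=1.0000 Bond=-251.4955
V0=83.5528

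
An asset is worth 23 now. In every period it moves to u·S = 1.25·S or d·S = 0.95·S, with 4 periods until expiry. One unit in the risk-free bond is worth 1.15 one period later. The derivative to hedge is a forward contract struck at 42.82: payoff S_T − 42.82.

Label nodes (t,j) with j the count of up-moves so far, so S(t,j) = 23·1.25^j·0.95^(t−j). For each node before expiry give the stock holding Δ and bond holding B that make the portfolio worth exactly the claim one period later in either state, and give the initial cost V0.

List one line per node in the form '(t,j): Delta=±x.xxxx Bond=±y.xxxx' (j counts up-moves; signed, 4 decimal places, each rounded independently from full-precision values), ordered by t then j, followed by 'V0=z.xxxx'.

Under the risk-neutral measure, an up-move has probability p* = (R−d)/(u−d) = 0.6667 and values discount at R = 1.15.
At expiry t=4: V(4,0)=-24.0864, V(4,1)=-18.1705, V(4,2)=-10.3864, V(4,3)=-0.1442, V(4,4)=13.3323
(3,0): S=19.7196. Δ = (V_up−V_dn)/(S_up−S_dn) = (-18.1705−-24.0864)/(24.6495−18.7336) = 1.0000. V = [p*·-18.1705 + (1−p*)·-24.0864]/1.15 = -17.5152. B = V − Δ·S = -37.2348.
(3,1): S=25.9469. Δ = (V_up−V_dn)/(S_up−S_dn) = (-10.3864−-18.1705)/(32.4336−24.6495) = 1.0000. V = [p*·-10.3864 + (1−p*)·-18.1705]/1.15 = -11.2879. B = V − Δ·S = -37.2348.
(3,2): S=34.1406. Δ = (V_up−V_dn)/(S_up−S_dn) = (-0.1442−-10.3864)/(42.6758−32.4336) = 1.0000. V = [p*·-0.1442 + (1−p*)·-10.3864]/1.15 = -3.0942. B = V − Δ·S = -37.2348.
(3,3): S=44.9219. Δ = (V_up−V_dn)/(S_up−S_dn) = (13.3323−-0.1442)/(56.1523−42.6758) = 1.0000. V = [p*·13.3323 + (1−p*)·-0.1442]/1.15 = 7.6871. B = V − Δ·S = -37.2348.
(2,0): S=20.7575. Δ = (V_up−V_dn)/(S_up−S_dn) = (-11.2879−-17.5152)/(25.9469−19.7196) = 1.0000. V = [p*·-11.2879 + (1−p*)·-17.5152]/1.15 = -11.6206. B = V − Δ·S = -32.3781.
(2,1): S=27.3125. Δ = (V_up−V_dn)/(S_up−S_dn) = (-3.0942−-11.2879)/(34.1406−25.9469) = 1.0000. V = [p*·-3.0942 + (1−p*)·-11.2879]/1.15 = -5.0656. B = V − Δ·S = -32.3781.
(2,2): S=35.9375. Δ = (V_up−V_dn)/(S_up−S_dn) = (7.6871−-3.0942)/(44.9219−34.1406) = 1.0000. V = [p*·7.6871 + (1−p*)·-3.0942]/1.15 = 3.5594. B = V − Δ·S = -32.3781.
(1,0): S=21.8500. Δ = (V_up−V_dn)/(S_up−S_dn) = (-5.0656−-11.6206)/(27.3125−20.7575) = 1.0000. V = [p*·-5.0656 + (1−p*)·-11.6206]/1.15 = -6.3048. B = V − Δ·S = -28.1548.
(1,1): S=28.7500. Δ = (V_up−V_dn)/(S_up−S_dn) = (3.5594−-5.0656)/(35.9375−27.3125) = 1.0000. V = [p*·3.5594 + (1−p*)·-5.0656]/1.15 = 0.5952. B = V − Δ·S = -28.1548.
(0,0): S=23.0000. Δ = (V_up−V_dn)/(S_up−S_dn) = (0.5952−-6.3048)/(28.7500−21.8500) = 1.0000. V = [p*·0.5952 + (1−p*)·-6.3048]/1.15 = -1.4825. B = V − Δ·S = -24.4825.
Root portfolio cost Δ·23+B reproduces V0=-1.4825.

(0,0): Delta=1.0000 Bond=-24.4825
(1,0): Delta=1.0000 Bond=-28.1548
(1,1): Delta=1.0000 Bond=-28.1548
(2,0): Delta=1.0000 Bond=-32.3781
(2,1): Delta=1.0000 Bond=-32.3781
(2,2): Delta=1.0000 Bond=-32.3781
(3,0): Delta=1.0000 Bond=-37.2348
(3,1): Delta=1.0000 Bond=-37.2348
(3,2): Delta=1.0000 Bond=-37.2348
(3,3): Delta=1.0000 Bond=-37.2348
V0=-1.4825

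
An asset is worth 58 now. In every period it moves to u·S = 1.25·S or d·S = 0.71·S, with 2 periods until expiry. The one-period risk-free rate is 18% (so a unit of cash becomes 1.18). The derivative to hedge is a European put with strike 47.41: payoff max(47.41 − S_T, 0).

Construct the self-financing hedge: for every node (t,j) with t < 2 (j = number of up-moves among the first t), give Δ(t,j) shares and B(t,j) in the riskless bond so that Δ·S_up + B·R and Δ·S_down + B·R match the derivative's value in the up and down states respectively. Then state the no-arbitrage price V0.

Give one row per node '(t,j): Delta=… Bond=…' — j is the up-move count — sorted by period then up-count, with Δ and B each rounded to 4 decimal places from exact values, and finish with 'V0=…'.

(0,0): Delta=-0.0637 Bond=3.9162
(1,0): Delta=-0.8172 Bond=35.6485
(1,1): Delta=0.0000 Bond=0.0000
V0=0.2193

No-arbitrage ⇒ martingale measure with p* = (R−d)/(u−d) = 0.8704.
At expiry t=2: V(2,0)=18.1722, V(2,1)=0.0000, V(2,2)=0.0000
  t=1,j=0: stock 41.1800 → up 51.4750 (V=0.0000), down 29.2378 (V=18.1722). Price 1.9963; hedge Δ=-0.8172, bond B=35.6485.
  t=1,j=1: stock 72.5000 → up 90.6250 (V=0.0000), down 51.4750 (V=0.0000). Price 0.0000; hedge Δ=0.0000, bond B=0.0000.
  t=0,j=0: stock 58.0000 → up 72.5000 (V=0.0000), down 41.1800 (V=1.9963). Price 0.2193; hedge Δ=-0.0637, bond B=3.9162.
Self-financing check: at every node Δ·S+B equals the discounted successor values.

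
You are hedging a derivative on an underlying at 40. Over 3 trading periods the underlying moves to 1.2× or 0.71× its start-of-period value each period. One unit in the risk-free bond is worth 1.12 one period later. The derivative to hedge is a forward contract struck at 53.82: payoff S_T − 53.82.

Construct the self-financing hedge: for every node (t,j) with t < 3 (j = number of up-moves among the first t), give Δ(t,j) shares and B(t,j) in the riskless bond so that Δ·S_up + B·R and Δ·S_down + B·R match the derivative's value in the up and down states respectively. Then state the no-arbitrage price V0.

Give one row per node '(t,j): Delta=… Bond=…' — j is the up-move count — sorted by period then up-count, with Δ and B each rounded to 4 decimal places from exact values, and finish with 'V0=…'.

Risk-neutral probability p* = (R−d)/(u−d) = (1.12−0.71)/(1.2−0.71) = 0.8367.
Terminal payoffs: V(3,0)=-39.5036, V(3,1)=-29.6232, V(3,2)=-12.9240, V(3,3)=15.3000
(2,0): S=20.1640. Δ = (V_up−V_dn)/(S_up−S_dn) = (-29.6232−-39.5036)/(24.1968−14.3164) = 1.0000. V = [p*·-29.6232 + (1−p*)·-39.5036]/1.12 = -27.8896. B = V − Δ·S = -48.0536.
(2,1): S=34.0800. Δ = (V_up−V_dn)/(S_up−S_dn) = (-12.9240−-29.6232)/(40.8960−24.1968) = 1.0000. V = [p*·-12.9240 + (1−p*)·-29.6232]/1.12 = -13.9736. B = V − Δ·S = -48.0536.
(2,2): S=57.6000. Δ = (V_up−V_dn)/(S_up−S_dn) = (15.3000−-12.9240)/(69.1200−40.8960) = 1.0000. V = [p*·15.3000 + (1−p*)·-12.9240]/1.12 = 9.5464. B = V − Δ·S = -48.0536.
(1,0): S=28.4000. Δ = (V_up−V_dn)/(S_up−S_dn) = (-13.9736−-27.8896)/(34.0800−20.1640) = 1.0000. V = [p*·-13.9736 + (1−p*)·-27.8896]/1.12 = -14.5050. B = V − Δ·S = -42.9050.
(1,1): S=48.0000. Δ = (V_up−V_dn)/(S_up−S_dn) = (9.5464−-13.9736)/(57.6000−34.0800) = 1.0000. V = [p*·9.5464 + (1−p*)·-13.9736]/1.12 = 5.0950. B = V − Δ·S = -42.9050.
(0,0): S=40.0000. Δ = (V_up−V_dn)/(S_up−S_dn) = (5.0950−-14.5050)/(48.0000−28.4000) = 1.0000. V = [p*·5.0950 + (1−p*)·-14.5050]/1.12 = 1.6920. B = V − Δ·S = -38.3080.
Check: Δ(0,0)·S0 + B(0,0) = 1.6920 = V0.

(0,0): Delta=1.0000 Bond=-38.3080
(1,0): Delta=1.0000 Bond=-42.9050
(1,1): Delta=1.0000 Bond=-42.9050
(2,0): Delta=1.0000 Bond=-48.0536
(2,1): Delta=1.0000 Bond=-48.0536
(2,2): Delta=1.0000 Bond=-48.0536
V0=1.6920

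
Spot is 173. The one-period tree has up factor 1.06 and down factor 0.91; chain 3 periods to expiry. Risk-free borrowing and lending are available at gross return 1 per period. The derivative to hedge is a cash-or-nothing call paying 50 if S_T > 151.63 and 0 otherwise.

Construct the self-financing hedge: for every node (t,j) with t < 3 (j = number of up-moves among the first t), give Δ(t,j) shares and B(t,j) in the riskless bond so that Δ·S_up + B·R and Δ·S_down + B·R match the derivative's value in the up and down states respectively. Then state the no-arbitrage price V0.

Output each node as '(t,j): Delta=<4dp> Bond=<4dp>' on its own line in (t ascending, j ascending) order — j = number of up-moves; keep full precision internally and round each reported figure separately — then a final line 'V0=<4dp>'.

Under the risk-neutral measure, an up-move has probability p* = (R−d)/(u−d) = 0.6000 and values discount at R = 1.
At expiry t=3: V(3,0)=0.0000, V(3,1)=50.0000, V(3,2)=50.0000, V(3,3)=50.0000
(2,0): S=143.2613. Δ = (V_up−V_dn)/(S_up−S_dn) = (50.0000−0.0000)/(151.8570−130.3678) = 2.3268. V = [p*·50.0000 + (1−p*)·0.0000]/1 = 30.0000. B = V − Δ·S = -303.3333.
(2,1): S=166.8758. Δ = (V_up−V_dn)/(S_up−S_dn) = (50.0000−50.0000)/(176.8883−151.8570) = 0.0000. V = [p*·50.0000 + (1−p*)·50.0000]/1 = 50.0000. B = V − Δ·S = 50.0000.
(2,2): S=194.3828. Δ = (V_up−V_dn)/(S_up−S_dn) = (50.0000−50.0000)/(206.0458−176.8883) = 0.0000. V = [p*·50.0000 + (1−p*)·50.0000]/1 = 50.0000. B = V − Δ·S = 50.0000.
(1,0): S=157.4300. Δ = (V_up−V_dn)/(S_up−S_dn) = (50.0000−30.0000)/(166.8758−143.2613) = 0.8469. V = [p*·50.0000 + (1−p*)·30.0000]/1 = 42.0000. B = V − Δ·S = -91.3333.
(1,1): S=183.3800. Δ = (V_up−V_dn)/(S_up−S_dn) = (50.0000−50.0000)/(194.3828−166.8758) = 0.0000. V = [p*·50.0000 + (1−p*)·50.0000]/1 = 50.0000. B = V − Δ·S = 50.0000.
(0,0): S=173.0000. Δ = (V_up−V_dn)/(S_up−S_dn) = (50.0000−42.0000)/(183.3800−157.4300) = 0.3083. V = [p*·50.0000 + (1−p*)·42.0000]/1 = 46.8000. B = V − Δ·S = -6.5333.
The time-0 hedge costs 46.8000, which is the no-arbitrage price.

(0,0): Delta=0.3083 Bond=-6.5333
(1,0): Delta=0.8469 Bond=-91.3333
(1,1): Delta=0.0000 Bond=50.0000
(2,0): Delta=2.3268 Bond=-303.3333
(2,1): Delta=0.0000 Bond=50.0000
(2,2): Delta=0.0000 Bond=50.0000
V0=46.8000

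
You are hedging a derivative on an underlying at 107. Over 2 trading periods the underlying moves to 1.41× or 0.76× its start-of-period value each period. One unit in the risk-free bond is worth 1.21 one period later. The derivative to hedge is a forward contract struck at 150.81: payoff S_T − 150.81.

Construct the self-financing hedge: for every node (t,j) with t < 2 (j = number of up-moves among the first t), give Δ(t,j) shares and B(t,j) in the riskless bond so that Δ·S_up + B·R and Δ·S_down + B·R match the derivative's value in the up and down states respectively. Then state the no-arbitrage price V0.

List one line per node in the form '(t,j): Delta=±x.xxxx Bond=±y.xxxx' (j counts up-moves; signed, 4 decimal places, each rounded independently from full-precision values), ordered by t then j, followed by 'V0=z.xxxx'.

(0,0): Delta=1.0000 Bond=-103.0053
(1,0): Delta=1.0000 Bond=-124.6364
(1,1): Delta=1.0000 Bond=-124.6364
V0=3.9947

The replicating-portfolio and risk-neutral prices coincide; use p* = (1.21−0.76)/(1.41−0.76) = 0.6923 for the latter.
At expiry t=2: V(2,0)=-89.0068, V(2,1)=-36.1488, V(2,2)=61.9167
Node (1,0) S=81.3200: V=(p*·-36.1488+(1−p*)·-89.0068)/1.21=-43.3164; Δ=(-36.1488−-89.0068)/(114.6612−61.8032)=1.0000; B=V−Δ·S=-124.6364
Node (1,1) S=150.8700: V=(p*·61.9167+(1−p*)·-36.1488)/1.21=26.2336; Δ=(61.9167−-36.1488)/(212.7267−114.6612)=1.0000; B=V−Δ·S=-124.6364
Node (0,0) S=107.0000: V=(p*·26.2336+(1−p*)·-43.3164)/1.21=3.9947; Δ=(26.2336−-43.3164)/(150.8700−81.3200)=1.0000; B=V−Δ·S=-103.0053
Self-financing check: at every node Δ·S+B equals the discounted successor values.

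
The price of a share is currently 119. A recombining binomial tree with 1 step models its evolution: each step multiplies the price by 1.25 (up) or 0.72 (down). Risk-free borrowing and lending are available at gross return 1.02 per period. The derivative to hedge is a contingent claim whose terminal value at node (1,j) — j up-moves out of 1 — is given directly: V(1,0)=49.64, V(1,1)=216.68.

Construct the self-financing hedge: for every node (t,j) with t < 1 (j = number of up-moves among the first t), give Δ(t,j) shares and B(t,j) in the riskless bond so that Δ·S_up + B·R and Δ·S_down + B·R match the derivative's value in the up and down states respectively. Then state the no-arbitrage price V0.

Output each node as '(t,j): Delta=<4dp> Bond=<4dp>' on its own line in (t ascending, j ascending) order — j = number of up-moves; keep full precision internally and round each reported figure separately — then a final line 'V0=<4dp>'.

Since d<R<u, set p* = (R−d)/(u−d) = 0.5660; price each node as the discounted p*-expectation of its children.
Terminal values V(1,·): V(1,0)=49.6400, V(1,1)=216.6800
Node (0,0) S=119.0000: V=(p*·216.6800+(1−p*)·49.6400)/1.02=141.3637; Δ=(216.6800−49.6400)/(148.7500−85.6800)=2.6485; B=V−Δ·S=-173.8061
Self-financing check: at every node Δ·S+B equals the discounted successor values.

(0,0): Delta=2.6485 Bond=-173.8061
V0=141.3637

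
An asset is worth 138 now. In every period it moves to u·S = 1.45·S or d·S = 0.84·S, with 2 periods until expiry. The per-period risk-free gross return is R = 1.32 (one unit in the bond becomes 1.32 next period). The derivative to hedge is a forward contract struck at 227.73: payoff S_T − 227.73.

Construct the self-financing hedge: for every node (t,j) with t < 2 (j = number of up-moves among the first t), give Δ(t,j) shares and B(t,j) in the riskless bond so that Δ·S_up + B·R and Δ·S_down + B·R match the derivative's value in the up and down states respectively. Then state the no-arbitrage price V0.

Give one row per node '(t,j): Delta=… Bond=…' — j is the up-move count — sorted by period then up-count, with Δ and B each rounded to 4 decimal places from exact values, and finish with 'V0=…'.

Under the risk-neutral measure, an up-move has probability p* = (R−d)/(u−d) = 0.7869 and values discount at R = 1.32.
At expiry t=2: V(2,0)=-130.3572, V(2,1)=-59.6460, V(2,2)=62.4150
  t=1,j=0: stock 115.9200 → up 168.0840 (V=-59.6460), down 97.3728 (V=-130.3572). Price -56.6027; hedge Δ=1.0000, bond B=-172.5227.
  t=1,j=1: stock 200.1000 → up 290.1450 (V=62.4150), down 168.0840 (V=-59.6460). Price 27.5773; hedge Δ=1.0000, bond B=-172.5227.
  t=0,j=0: stock 138.0000 → up 200.1000 (V=27.5773), down 115.9200 (V=-56.6027). Price 7.3010; hedge Δ=1.0000, bond B=-130.6990.
Check: Δ(0,0)·S0 + B(0,0) = 7.3010 = V0.

(0,0): Delta=1.0000 Bond=-130.6990
(1,0): Delta=1.0000 Bond=-172.5227
(1,1): Delta=1.0000 Bond=-172.5227
V0=7.3010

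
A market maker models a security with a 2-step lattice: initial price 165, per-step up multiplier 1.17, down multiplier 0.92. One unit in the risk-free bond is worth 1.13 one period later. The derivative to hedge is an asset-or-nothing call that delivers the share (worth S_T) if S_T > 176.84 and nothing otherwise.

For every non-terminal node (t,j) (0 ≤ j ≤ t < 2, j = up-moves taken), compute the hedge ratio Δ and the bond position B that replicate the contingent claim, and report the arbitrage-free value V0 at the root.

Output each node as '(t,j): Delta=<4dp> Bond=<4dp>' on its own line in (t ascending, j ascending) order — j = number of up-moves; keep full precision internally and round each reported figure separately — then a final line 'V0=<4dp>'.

(0,0): Delta=1.4794 Bond=-81.8971
(1,0): Delta=4.6800 Bond=-578.3983
(1,1): Delta=1.0000 Bond=0.0000
V0=162.2001

Under the risk-neutral measure, an up-move has probability p* = (R−d)/(u−d) = 0.8400 and values discount at R = 1.13.
Terminal values V(2,·): V(2,0)=0.0000, V(2,1)=177.6060, V(2,2)=225.8685
Node (1,0) S=151.8000: V=(p*·177.6060+(1−p*)·0.0000)/1.13=132.0257; Δ=(177.6060−0.0000)/(177.6060−139.6560)=4.6800; B=V−Δ·S=-578.3983
Node (1,1) S=193.0500: V=(p*·225.8685+(1−p*)·177.6060)/1.13=193.0500; Δ=(225.8685−177.6060)/(225.8685−177.6060)=1.0000; B=V−Δ·S=0.0000
Node (0,0) S=165.0000: V=(p*·193.0500+(1−p*)·132.0257)/1.13=162.2001; Δ=(193.0500−132.0257)/(193.0500−151.8000)=1.4794; B=V−Δ·S=-81.8971
Check: Δ(0,0)·S0 + B(0,0) = 162.2001 = V0.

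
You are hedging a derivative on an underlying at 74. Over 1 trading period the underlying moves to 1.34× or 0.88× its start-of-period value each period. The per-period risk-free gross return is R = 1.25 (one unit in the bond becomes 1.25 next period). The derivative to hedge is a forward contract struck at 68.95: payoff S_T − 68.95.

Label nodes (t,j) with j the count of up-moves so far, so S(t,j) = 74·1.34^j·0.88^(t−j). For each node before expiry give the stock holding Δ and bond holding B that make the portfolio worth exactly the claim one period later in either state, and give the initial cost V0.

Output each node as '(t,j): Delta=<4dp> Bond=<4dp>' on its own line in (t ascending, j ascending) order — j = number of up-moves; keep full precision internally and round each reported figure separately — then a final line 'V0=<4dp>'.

(0,0): Delta=1.0000 Bond=-55.1600
V0=18.8400

Since d<R<u, set p* = (R−d)/(u−d) = 0.8043; price each node as the discounted p*-expectation of its children.
At expiry t=1: V(1,0)=-3.8300, V(1,1)=30.2100
(0,0): S=74.0000. Δ = (V_up−V_dn)/(S_up−S_dn) = (30.2100−-3.8300)/(99.1600−65.1200) = 1.0000. V = [p*·30.2100 + (1−p*)·-3.8300]/1.25 = 18.8400. B = V − Δ·S = -55.1600.
Root portfolio cost Δ·74+B reproduces V0=18.8400.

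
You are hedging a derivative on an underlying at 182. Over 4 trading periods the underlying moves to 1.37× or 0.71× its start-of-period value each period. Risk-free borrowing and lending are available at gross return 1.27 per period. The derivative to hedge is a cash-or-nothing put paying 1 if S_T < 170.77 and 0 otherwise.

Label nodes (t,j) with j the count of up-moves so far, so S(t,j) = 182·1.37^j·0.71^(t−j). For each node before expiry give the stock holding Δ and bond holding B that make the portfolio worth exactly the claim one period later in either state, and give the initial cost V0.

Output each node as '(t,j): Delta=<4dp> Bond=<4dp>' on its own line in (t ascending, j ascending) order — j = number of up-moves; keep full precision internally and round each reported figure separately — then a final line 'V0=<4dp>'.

Since d<R<u, set p* = (R−d)/(u−d) = 0.8485; price each node as the discounted p*-expectation of its children.
Terminal payoffs: V(4,0)=1.0000, V(4,1)=1.0000, V(4,2)=0.0000, V(4,3)=0.0000, V(4,4)=0.0000
Node (3,0) S=65.1398: V=(p*·1.0000+(1−p*)·1.0000)/1.27=0.7874; Δ=(1.0000−1.0000)/(89.2415−46.2493)=0.0000; B=V−Δ·S=0.7874
Node (3,1) S=125.6923: V=(p*·0.0000+(1−p*)·1.0000)/1.27=0.1193; Δ=(0.0000−1.0000)/(172.1984−89.2415)=-0.0121; B=V−Δ·S=1.6345
Node (3,2) S=242.5330: V=(p*·0.0000+(1−p*)·0.0000)/1.27=0.0000; Δ=(0.0000−0.0000)/(332.2702−172.1984)=0.0000; B=V−Δ·S=0.0000
Node (3,3) S=467.9862: V=(p*·0.0000+(1−p*)·0.0000)/1.27=0.0000; Δ=(0.0000−0.0000)/(641.1412−332.2702)=0.0000; B=V−Δ·S=0.0000
Node (2,0) S=91.7462: V=(p*·0.1193+(1−p*)·0.7874)/1.27=0.1736; Δ=(0.1193−0.7874)/(125.6923−65.1398)=-0.0110; B=V−Δ·S=1.1859
Node (2,1) S=177.0314: V=(p*·0.0000+(1−p*)·0.1193)/1.27=0.0142; Δ=(0.0000−0.1193)/(242.5330−125.6923)=-0.0010; B=V−Δ·S=0.1950
Node (2,2) S=341.5958: V=(p*·0.0000+(1−p*)·0.0000)/1.27=0.0000; Δ=(0.0000−0.0000)/(467.9862−242.5330)=0.0000; B=V−Δ·S=0.0000
Node (1,0) S=129.2200: V=(p*·0.0142+(1−p*)·0.1736)/1.27=0.0302; Δ=(0.0142−0.1736)/(177.0314−91.7462)=-0.0019; B=V−Δ·S=0.2718
Node (1,1) S=249.3400: V=(p*·0.0000+(1−p*)·0.0142)/1.27=0.0017; Δ=(0.0000−0.0142)/(341.5958−177.0314)=-0.0001; B=V−Δ·S=0.0233
Node (0,0) S=182.0000: V=(p*·0.0017+(1−p*)·0.0302)/1.27=0.0047; Δ=(0.0017−0.0302)/(249.3400−129.2200)=-0.0002; B=V−Δ·S=0.0480
Self-financing check: at every node Δ·S+B equals the discounted successor values.

(0,0): Delta=-0.0002 Bond=0.0480
(1,0): Delta=-0.0019 Bond=0.2718
(1,1): Delta=-0.0001 Bond=0.0233
(2,0): Delta=-0.0110 Bond=1.1859
(2,1): Delta=-0.0010 Bond=0.1950
(2,2): Delta=0.0000 Bond=0.0000
(3,0): Delta=0.0000 Bond=0.7874
(3,1): Delta=-0.0121 Bond=1.6345
(3,2): Delta=0.0000 Bond=0.0000
(3,3): Delta=0.0000 Bond=0.0000
V0=0.0047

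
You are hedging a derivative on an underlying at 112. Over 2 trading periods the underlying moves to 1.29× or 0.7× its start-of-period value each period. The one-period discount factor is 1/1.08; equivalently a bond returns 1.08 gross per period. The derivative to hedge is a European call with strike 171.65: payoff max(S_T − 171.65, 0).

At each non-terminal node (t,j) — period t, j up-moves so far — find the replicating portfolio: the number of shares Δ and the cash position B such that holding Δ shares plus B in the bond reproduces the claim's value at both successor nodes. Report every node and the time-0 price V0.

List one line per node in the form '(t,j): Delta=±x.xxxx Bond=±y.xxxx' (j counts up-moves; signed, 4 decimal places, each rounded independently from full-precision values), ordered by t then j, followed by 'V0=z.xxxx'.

(0,0): Delta=0.1329 Bond=-9.6496
(1,0): Delta=0.0000 Bond=0.0000
(1,1): Delta=0.1728 Bond=-16.1809
V0=5.2384

The replicating-portfolio and risk-neutral prices coincide; use p* = (1.08−0.7)/(1.29−0.7) = 0.6441 for the latter.
Payoff layer (t=2): V(2,0)=0.0000, V(2,1)=0.0000, V(2,2)=14.7292
Node (1,0) S=78.4000: V=(p*·0.0000+(1−p*)·0.0000)/1.08=0.0000; Δ=(0.0000−0.0000)/(101.1360−54.8800)=0.0000; B=V−Δ·S=0.0000
Node (1,1) S=144.4800: V=(p*·14.7292+(1−p*)·0.0000)/1.08=8.7839; Δ=(14.7292−0.0000)/(186.3792−101.1360)=0.1728; B=V−Δ·S=-16.1809
Node (0,0) S=112.0000: V=(p*·8.7839+(1−p*)·0.0000)/1.08=5.2384; Δ=(8.7839−0.0000)/(144.4800−78.4000)=0.1329; B=V−Δ·S=-9.6496
Self-financing check: at every node Δ·S+B equals the discounted successor values.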